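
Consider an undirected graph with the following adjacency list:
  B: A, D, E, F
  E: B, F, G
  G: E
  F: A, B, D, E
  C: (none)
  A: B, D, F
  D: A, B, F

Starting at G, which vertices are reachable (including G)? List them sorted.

A, B, D, E, F, G

Start at G.
Its neighbours: E.
Then their neighbours: B, F.
Then next layer: A, D.
Nothing further is reachable.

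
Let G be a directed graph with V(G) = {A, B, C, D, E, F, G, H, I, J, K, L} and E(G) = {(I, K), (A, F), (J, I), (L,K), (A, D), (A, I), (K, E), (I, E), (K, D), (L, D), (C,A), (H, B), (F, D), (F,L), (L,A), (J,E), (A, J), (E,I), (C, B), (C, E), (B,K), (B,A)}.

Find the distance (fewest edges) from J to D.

3

Distance 0: J.
Distance 1: E, I.
Distance 2: K.
Distance 3: D — contains D.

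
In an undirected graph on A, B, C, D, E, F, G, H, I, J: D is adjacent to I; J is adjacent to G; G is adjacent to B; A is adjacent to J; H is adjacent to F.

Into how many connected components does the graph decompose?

From A: component {A, B, G, J}.
From C: component {C}.
From D: component {D, I}.
From E: component {E}.
From F: component {F, H}.
That's 5 components.

5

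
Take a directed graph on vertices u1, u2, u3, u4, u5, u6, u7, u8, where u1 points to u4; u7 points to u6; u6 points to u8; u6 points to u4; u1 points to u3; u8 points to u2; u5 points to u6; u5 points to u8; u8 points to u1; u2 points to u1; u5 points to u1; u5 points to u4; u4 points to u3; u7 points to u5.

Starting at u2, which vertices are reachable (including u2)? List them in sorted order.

Start at u2.
Its neighbours: u1.
Then their neighbours: u3, u4.
Nothing further is reachable.

u1, u2, u3, u4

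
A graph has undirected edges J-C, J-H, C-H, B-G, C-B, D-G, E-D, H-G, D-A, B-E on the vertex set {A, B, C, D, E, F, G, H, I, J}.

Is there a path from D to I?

Explore from D.
Distance 1: reach A, E, G.
Distance 2: reach B, H.
Distance 3: reach C, J.
The search is exhausted without reaching I; it lies in a different component.

No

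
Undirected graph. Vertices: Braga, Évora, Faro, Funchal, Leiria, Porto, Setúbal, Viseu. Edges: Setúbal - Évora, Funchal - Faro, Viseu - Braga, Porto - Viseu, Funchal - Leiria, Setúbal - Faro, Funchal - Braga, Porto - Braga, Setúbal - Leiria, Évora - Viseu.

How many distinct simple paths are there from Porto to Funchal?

6

Porto–Braga–Funchal
Porto–Braga–Viseu–Évora–Setúbal–Faro–Funchal
Porto–Braga–Viseu–Évora–Setúbal–Leiria–Funchal
Porto–Viseu–Braga–Funchal
Porto–Viseu–Évora–Setúbal–Faro–Funchal
Porto–Viseu–Évora–Setúbal–Leiria–Funchal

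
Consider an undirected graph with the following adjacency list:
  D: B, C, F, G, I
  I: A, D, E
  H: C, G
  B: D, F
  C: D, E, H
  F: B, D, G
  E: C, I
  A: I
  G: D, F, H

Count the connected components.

From A: component {A, B, C, D, E, F, G, H, I}.
That's 1 component.

1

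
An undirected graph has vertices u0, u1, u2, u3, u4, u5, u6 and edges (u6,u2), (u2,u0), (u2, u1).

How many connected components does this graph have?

From u0: component {u0, u1, u2, u6}.
From u3: component {u3}.
From u4: component {u4}.
From u5: component {u5}.
That's 4 components.

4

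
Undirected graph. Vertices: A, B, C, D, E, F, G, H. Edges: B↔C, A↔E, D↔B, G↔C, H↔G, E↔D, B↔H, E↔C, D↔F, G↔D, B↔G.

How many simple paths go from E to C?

E–C
E–D–B–C
E–D–B–G–C
E–D–B–H–G–C
E–D–G–B–C
E–D–G–C
E–D–G–H–B–C

7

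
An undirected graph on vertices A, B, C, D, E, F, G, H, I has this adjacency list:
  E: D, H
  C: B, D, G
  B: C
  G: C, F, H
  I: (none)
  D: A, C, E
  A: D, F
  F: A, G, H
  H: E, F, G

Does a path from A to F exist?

Yes

Explore from A.
Distance 1: reach D, F.
Found F.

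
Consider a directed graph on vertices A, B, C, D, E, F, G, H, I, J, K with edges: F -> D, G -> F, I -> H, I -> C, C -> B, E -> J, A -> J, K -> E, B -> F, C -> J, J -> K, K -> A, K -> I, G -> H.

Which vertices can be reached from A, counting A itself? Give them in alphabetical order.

Start at A.
Its neighbours: J.
Then their neighbours: K.
Then next layer: E, I.
Then next layer: C, H.
Then next layer: B.
Then next layer: F.
Then next layer: D.
Nothing further is reachable.

A, B, C, D, E, F, H, I, J, K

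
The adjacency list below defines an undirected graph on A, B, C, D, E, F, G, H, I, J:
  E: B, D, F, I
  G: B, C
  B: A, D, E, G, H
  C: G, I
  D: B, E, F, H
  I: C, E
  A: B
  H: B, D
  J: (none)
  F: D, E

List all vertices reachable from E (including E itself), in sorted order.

A, B, C, D, E, F, G, H, I

Start at E.
Its neighbours: B, D, F, I.
Then their neighbours: A, C, G, H.
Nothing further is reachable.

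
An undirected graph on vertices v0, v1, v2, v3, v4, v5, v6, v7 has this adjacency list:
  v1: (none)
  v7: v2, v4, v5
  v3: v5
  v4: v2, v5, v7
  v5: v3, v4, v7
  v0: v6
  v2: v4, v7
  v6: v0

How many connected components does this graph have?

From v0: component {v0, v6}.
From v1: component {v1}.
From v2: component {v2, v3, v4, v5, v7}.
That's 3 components.

3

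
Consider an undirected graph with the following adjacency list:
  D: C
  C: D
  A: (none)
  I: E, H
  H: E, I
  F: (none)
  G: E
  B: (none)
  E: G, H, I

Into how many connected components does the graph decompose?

5

From A: component {A}.
From B: component {B}.
From C: component {C, D}.
From E: component {E, G, H, I}.
From F: component {F}.
That's 5 components.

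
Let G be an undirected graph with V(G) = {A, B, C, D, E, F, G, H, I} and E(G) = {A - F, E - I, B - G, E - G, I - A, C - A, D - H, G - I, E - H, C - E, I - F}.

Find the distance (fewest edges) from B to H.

Distance 0: B.
Distance 1: G.
Distance 2: E, I.
Distance 3: A, C, F, H — contains H.

3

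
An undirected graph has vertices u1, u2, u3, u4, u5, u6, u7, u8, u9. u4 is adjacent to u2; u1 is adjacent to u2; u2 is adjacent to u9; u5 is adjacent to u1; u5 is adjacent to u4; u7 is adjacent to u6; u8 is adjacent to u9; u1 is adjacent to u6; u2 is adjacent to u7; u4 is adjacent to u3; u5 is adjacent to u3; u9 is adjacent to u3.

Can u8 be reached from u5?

Explore from u5.
Distance 1: reach u1, u3, u4.
Distance 2: reach u2, u6, u9.
Distance 3: reach u7, u8.
Found u8.

Yes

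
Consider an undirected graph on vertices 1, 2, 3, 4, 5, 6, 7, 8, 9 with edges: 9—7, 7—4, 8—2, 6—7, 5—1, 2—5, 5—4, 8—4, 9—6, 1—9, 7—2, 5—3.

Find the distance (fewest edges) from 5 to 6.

Distance 0: 5.
Distance 1: 1, 2, 3, 4.
Distance 2: 7, 8, 9.
Distance 3: 6 — contains 6.

3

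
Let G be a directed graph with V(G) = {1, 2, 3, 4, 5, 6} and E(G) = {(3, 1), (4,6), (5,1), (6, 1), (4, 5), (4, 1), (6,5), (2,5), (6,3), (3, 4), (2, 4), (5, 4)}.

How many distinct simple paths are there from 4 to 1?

5

4→1
4→5→1
4→6→1
4→6→3→1
4→6→5→1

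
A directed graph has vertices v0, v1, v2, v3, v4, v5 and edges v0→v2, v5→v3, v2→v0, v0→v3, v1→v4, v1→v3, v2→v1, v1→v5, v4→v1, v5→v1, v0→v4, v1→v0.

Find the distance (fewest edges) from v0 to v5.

3

Distance 0: v0.
Distance 1: v2, v3, v4.
Distance 2: v1.
Distance 3: v5 — contains v5.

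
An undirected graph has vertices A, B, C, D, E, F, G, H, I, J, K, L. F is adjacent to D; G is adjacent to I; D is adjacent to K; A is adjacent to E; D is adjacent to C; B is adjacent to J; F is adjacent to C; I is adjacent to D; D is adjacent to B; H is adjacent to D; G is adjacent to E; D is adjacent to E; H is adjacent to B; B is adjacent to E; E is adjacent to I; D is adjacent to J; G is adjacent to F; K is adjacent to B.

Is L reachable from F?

Explore from F.
Distance 1: reach C, D, G.
Distance 2: reach B, E, H, I, J, K.
Distance 3: reach A.
The search is exhausted without reaching L; it lies in a different component.

No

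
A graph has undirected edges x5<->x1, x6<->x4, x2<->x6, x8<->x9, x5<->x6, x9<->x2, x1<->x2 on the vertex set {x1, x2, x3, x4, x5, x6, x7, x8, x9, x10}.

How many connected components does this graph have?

From x1: component {x1, x2, x4, x5, x6, x8, x9}.
From x3: component {x3}.
From x7: component {x7}.
From x10: component {x10}.
That's 4 components.

4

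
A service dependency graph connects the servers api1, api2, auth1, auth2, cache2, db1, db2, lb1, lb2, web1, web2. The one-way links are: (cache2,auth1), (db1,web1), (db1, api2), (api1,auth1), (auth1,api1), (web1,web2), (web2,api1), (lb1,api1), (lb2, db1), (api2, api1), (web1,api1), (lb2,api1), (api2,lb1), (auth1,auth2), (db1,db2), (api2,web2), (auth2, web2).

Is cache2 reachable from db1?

No

Explore from db1.
Distance 1: reach api2, db2, web1.
Distance 2: reach api1, lb1, web2.
Distance 3: reach auth1.
Distance 4: reach auth2.
The search from db1 is exhausted; no directed path reaches cache2.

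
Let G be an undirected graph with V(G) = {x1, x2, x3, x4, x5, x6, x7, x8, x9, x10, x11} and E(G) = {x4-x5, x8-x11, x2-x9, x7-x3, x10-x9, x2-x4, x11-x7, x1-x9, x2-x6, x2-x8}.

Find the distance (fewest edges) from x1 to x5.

4

Distance 0: x1.
Distance 1: x9.
Distance 2: x2, x10.
Distance 3: x4, x6, x8.
Distance 4: x5, x11 — contains x5.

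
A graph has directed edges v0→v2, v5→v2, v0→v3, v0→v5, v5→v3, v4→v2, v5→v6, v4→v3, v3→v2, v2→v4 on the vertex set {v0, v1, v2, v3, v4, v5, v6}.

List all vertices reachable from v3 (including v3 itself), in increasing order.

Start at v3.
Its neighbours: v2.
Then their neighbours: v4.
Nothing further is reachable.

v2, v3, v4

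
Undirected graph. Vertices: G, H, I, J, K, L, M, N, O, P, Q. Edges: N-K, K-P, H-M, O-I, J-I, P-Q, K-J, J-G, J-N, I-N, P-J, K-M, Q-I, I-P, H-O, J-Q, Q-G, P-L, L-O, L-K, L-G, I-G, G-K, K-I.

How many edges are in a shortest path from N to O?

2

Distance 0: N.
Distance 1: I, J, K.
Distance 2: G, L, M, O, P, Q — contains O.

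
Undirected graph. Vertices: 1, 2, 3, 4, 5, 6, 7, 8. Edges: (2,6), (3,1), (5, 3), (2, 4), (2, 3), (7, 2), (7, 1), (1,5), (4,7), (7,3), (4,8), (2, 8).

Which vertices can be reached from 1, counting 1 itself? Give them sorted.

1, 2, 3, 4, 5, 6, 7, 8

Start at 1.
Its neighbours: 3, 5, 7.
Then their neighbours: 2, 4.
Then next layer: 6, 8.
Every vertex is now reached.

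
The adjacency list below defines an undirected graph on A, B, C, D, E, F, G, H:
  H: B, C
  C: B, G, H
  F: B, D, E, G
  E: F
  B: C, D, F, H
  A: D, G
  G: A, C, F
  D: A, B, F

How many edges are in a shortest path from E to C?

3

Distance 0: E.
Distance 1: F.
Distance 2: B, D, G.
Distance 3: A, C, H — contains C.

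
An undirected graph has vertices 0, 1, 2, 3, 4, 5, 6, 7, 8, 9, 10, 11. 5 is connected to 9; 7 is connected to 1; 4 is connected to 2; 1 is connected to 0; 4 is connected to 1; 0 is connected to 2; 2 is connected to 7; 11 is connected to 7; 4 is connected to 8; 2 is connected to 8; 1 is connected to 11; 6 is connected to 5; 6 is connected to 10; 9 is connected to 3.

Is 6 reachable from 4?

Explore from 4.
Distance 1: reach 1, 2, 8.
Distance 2: reach 0, 7, 11.
The search is exhausted without reaching 6; it lies in a different component.

No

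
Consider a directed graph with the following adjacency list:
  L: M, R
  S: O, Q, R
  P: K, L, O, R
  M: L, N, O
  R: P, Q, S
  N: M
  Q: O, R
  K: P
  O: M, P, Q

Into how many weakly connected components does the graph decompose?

From K: component {K, L, M, N, O, P, Q, R, S}.
That's 1 component.

1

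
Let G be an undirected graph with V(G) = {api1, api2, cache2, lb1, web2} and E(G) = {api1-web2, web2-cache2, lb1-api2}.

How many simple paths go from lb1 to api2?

lb1–api2

1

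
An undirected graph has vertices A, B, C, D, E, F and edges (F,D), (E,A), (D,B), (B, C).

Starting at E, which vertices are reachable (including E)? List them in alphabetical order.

A, E

Start at E.
Its neighbours: A.
Nothing further is reachable.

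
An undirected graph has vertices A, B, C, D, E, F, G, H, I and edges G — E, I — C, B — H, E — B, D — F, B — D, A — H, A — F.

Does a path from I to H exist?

Explore from I.
Distance 1: reach C.
The search is exhausted without reaching H; it lies in a different component.

No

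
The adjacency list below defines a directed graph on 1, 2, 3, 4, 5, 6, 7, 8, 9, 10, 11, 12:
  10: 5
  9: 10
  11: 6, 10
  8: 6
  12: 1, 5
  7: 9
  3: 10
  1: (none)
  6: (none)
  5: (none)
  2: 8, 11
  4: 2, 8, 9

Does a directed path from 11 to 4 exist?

No

Explore from 11.
Distance 1: reach 6, 10.
Distance 2: reach 5.
The search from 11 is exhausted; no directed path reaches 4.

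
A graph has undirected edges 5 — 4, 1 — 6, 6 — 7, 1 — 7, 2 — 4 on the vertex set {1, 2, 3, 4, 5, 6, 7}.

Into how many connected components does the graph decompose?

3

From 1: component {1, 6, 7}.
From 2: component {2, 4, 5}.
From 3: component {3}.
That's 3 components.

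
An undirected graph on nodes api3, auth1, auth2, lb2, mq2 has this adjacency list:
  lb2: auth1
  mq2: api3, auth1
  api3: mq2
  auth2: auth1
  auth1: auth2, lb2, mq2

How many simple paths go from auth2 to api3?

auth2–auth1–mq2–api3

1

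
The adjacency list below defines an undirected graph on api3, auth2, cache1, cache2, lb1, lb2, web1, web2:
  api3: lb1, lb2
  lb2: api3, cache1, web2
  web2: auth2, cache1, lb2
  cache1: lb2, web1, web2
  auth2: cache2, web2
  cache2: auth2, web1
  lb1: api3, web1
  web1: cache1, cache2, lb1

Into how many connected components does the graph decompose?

From api3: component {api3, auth2, cache1, cache2, lb1, lb2, web1, web2}.
That's 1 component.

1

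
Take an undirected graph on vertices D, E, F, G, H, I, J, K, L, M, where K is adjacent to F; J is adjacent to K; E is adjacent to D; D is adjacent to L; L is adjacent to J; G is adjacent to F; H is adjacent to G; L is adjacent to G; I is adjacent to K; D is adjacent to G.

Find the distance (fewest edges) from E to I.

Distance 0: E.
Distance 1: D.
Distance 2: G, L.
Distance 3: F, H, J.
Distance 4: K.
Distance 5: I — contains I.

5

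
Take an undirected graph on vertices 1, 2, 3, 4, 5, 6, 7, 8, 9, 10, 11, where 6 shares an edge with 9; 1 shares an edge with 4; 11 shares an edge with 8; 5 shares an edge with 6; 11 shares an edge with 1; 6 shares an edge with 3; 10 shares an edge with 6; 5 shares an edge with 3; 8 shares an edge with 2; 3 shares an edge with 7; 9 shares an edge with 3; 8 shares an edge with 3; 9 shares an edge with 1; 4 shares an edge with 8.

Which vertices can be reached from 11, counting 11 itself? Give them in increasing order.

1, 2, 3, 4, 5, 6, 7, 8, 9, 10, 11

Start at 11.
Its neighbours: 1, 8.
Then their neighbours: 2, 3, 4, 9.
Then next layer: 5, 6, 7.
Then next layer: 10.
Every vertex is now reached.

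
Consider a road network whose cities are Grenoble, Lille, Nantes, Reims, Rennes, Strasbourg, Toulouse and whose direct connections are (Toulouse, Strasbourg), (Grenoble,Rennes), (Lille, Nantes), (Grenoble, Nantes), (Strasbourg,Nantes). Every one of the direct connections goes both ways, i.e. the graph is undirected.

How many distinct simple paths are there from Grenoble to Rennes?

1

Grenoble–Rennes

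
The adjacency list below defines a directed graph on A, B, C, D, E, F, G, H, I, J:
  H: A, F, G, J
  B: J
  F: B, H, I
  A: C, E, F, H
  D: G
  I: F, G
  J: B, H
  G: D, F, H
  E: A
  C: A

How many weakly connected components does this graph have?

1

From A: component {A, B, C, D, E, F, G, H, I, J}.
That's 1 component.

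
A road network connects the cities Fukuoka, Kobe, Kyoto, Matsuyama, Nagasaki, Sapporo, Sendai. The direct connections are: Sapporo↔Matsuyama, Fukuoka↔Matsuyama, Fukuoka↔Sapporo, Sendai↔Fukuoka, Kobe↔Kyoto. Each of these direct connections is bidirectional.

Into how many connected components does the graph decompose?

From Fukuoka: component {Fukuoka, Matsuyama, Sapporo, Sendai}.
From Kobe: component {Kobe, Kyoto}.
From Nagasaki: component {Nagasaki}.
That's 3 components.

3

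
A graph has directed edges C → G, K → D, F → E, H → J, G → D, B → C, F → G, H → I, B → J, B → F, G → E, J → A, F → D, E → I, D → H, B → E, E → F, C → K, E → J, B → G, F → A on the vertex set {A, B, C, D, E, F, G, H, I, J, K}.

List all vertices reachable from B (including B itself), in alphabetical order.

Start at B.
Its neighbours: C, E, F, G, J.
Then their neighbours: A, D, I, K.
Then next layer: H.
Every vertex is now reached.

A, B, C, D, E, F, G, H, I, J, K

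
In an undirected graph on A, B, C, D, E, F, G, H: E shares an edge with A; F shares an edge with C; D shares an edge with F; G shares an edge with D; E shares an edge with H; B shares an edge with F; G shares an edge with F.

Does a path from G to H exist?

Explore from G.
Distance 1: reach D, F.
Distance 2: reach B, C.
The search is exhausted without reaching H; it lies in a different component.

No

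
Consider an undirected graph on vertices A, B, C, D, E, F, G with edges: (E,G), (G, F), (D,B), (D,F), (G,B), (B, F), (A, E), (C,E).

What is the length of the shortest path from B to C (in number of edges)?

3

Distance 0: B.
Distance 1: D, F, G.
Distance 2: E.
Distance 3: A, C — contains C.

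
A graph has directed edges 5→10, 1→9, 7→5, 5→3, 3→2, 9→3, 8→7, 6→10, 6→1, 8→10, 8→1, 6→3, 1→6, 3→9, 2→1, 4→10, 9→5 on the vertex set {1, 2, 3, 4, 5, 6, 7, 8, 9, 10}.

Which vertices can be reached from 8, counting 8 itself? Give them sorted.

Start at 8.
Its neighbours: 1, 7, 10.
Then their neighbours: 5, 6, 9.
Then next layer: 3.
Then next layer: 2.
Nothing further is reachable.

1, 2, 3, 5, 6, 7, 8, 9, 10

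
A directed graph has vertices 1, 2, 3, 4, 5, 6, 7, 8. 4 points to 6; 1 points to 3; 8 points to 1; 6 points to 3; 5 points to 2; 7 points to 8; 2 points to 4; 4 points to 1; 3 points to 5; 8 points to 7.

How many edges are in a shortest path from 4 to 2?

Distance 0: 4.
Distance 1: 1, 6.
Distance 2: 3.
Distance 3: 5.
Distance 4: 2 — contains 2.

4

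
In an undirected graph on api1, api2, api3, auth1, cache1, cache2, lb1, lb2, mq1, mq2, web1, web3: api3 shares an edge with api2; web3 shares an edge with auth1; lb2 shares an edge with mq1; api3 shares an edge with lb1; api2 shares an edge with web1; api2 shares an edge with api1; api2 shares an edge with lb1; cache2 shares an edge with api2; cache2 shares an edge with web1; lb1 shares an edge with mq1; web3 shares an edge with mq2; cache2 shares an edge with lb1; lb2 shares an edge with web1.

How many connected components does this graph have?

From api1: component {api1, api2, api3, cache2, lb1, lb2, mq1, web1}.
From auth1: component {auth1, mq2, web3}.
From cache1: component {cache1}.
That's 3 components.

3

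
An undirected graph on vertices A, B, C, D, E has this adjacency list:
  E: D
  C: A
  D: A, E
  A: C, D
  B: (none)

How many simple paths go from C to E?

1

C–A–D–E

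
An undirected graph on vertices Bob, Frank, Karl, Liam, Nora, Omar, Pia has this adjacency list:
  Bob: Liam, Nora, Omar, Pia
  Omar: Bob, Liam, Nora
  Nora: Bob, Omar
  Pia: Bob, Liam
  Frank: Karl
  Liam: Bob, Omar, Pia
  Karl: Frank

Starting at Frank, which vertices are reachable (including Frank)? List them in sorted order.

Frank, Karl

Start at Frank.
Its neighbours: Karl.
Nothing further is reachable.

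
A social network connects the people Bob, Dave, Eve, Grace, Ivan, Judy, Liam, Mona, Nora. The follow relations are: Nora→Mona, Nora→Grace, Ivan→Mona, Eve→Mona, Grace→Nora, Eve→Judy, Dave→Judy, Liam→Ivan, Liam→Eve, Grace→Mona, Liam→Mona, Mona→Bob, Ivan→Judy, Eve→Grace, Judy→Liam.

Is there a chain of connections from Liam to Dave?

Explore from Liam.
Distance 1: reach Eve, Ivan, Mona.
Distance 2: reach Bob, Grace, Judy.
Distance 3: reach Nora.
The search from Liam is exhausted; no directed path reaches Dave.

No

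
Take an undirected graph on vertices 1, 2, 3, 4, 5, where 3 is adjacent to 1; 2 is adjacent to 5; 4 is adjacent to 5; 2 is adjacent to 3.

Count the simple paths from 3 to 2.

3–2

1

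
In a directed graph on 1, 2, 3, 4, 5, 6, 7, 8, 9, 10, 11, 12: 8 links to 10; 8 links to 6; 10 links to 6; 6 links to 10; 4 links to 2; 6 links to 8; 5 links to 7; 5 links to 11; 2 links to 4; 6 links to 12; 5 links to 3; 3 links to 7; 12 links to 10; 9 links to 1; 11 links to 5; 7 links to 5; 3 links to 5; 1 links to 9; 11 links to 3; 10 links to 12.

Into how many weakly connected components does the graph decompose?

4

From 1: component {1, 9}.
From 2: component {2, 4}.
From 3: component {3, 5, 7, 11}.
From 6: component {6, 8, 10, 12}.
That's 4 components.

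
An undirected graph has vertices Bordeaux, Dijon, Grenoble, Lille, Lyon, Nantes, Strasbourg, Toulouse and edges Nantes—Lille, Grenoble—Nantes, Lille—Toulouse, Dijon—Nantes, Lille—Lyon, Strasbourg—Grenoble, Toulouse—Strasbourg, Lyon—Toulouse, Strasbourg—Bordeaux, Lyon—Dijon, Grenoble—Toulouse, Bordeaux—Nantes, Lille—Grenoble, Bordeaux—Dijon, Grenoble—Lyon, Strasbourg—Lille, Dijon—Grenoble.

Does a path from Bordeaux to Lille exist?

Yes

Explore from Bordeaux.
Distance 1: reach Dijon, Nantes, Strasbourg.
Distance 2: reach Grenoble, Lille, Lyon, Toulouse.
Found Lille.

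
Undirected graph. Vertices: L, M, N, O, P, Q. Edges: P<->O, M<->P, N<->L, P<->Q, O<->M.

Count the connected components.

2

From L: component {L, N}.
From M: component {M, O, P, Q}.
That's 2 components.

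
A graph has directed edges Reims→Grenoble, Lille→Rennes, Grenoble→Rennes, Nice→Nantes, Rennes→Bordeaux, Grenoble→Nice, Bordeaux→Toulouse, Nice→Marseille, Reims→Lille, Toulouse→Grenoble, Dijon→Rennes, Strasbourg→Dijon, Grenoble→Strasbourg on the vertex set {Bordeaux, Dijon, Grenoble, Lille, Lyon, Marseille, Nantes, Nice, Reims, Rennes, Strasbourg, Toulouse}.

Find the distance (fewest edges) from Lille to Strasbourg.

5

Distance 0: Lille.
Distance 1: Rennes.
Distance 2: Bordeaux.
Distance 3: Toulouse.
Distance 4: Grenoble.
Distance 5: Nice, Strasbourg — contains Strasbourg.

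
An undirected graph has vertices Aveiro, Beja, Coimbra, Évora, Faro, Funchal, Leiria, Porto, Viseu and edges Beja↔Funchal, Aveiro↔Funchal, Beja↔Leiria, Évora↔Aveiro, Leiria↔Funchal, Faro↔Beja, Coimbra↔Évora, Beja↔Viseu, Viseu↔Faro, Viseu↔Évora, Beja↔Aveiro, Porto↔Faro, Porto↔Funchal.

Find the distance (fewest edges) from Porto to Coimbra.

Distance 0: Porto.
Distance 1: Faro, Funchal.
Distance 2: Aveiro, Beja, Leiria, Viseu.
Distance 3: Évora.
Distance 4: Coimbra — contains Coimbra.

4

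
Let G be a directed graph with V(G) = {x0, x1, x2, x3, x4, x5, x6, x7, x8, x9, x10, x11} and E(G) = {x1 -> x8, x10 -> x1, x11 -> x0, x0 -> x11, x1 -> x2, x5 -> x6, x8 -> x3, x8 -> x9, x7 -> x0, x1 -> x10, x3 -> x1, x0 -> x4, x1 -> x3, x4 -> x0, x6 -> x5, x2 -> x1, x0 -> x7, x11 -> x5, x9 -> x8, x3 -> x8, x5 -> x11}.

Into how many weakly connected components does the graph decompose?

From x0: component {x0, x4, x5, x6, x7, x11}.
From x1: component {x1, x2, x3, x8, x9, x10}.
That's 2 components.

2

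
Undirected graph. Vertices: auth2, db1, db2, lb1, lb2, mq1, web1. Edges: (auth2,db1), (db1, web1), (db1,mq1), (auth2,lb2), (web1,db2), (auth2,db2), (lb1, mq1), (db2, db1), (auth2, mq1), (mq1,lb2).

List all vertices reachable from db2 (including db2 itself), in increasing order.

Start at db2.
Its neighbours: auth2, db1, web1.
Then their neighbours: lb2, mq1.
Then next layer: lb1.
Every vertex is now reached.

auth2, db1, db2, lb1, lb2, mq1, web1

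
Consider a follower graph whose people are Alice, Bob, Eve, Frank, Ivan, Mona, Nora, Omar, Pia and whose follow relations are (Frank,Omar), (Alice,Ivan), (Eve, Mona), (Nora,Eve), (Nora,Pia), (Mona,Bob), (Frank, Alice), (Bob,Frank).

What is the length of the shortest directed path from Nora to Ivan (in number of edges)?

Distance 0: Nora.
Distance 1: Eve, Pia.
Distance 2: Mona.
Distance 3: Bob.
Distance 4: Frank.
Distance 5: Alice, Omar.
Distance 6: Ivan — contains Ivan.

6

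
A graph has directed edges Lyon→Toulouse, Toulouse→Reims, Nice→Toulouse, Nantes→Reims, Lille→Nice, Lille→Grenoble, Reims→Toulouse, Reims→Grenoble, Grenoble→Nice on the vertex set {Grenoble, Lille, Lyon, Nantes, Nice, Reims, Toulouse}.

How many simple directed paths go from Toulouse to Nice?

Toulouse→Reims→Grenoble→Nice

1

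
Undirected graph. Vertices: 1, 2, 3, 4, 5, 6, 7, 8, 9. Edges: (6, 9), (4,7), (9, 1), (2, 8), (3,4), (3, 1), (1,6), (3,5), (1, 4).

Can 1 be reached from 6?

Yes

Explore from 6.
Distance 1: reach 1, 9.
Found 1.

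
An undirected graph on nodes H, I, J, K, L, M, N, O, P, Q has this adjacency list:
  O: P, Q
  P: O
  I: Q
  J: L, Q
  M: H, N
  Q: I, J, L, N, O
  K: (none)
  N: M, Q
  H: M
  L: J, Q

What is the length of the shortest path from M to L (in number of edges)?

3

Distance 0: M.
Distance 1: H, N.
Distance 2: Q.
Distance 3: I, J, L, O — contains L.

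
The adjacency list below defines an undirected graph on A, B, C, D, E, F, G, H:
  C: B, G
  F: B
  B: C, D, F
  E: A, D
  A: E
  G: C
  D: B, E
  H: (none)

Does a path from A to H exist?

No

Explore from A.
Distance 1: reach E.
Distance 2: reach D.
Distance 3: reach B.
Distance 4: reach C, F.
Distance 5: reach G.
The search is exhausted without reaching H; it lies in a different component.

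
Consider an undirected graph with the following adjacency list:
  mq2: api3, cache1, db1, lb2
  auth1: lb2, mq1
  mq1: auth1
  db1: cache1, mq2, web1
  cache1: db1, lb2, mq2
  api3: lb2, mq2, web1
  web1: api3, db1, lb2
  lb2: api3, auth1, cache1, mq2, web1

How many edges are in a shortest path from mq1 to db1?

Distance 0: mq1.
Distance 1: auth1.
Distance 2: lb2.
Distance 3: api3, cache1, mq2, web1.
Distance 4: db1 — contains db1.

4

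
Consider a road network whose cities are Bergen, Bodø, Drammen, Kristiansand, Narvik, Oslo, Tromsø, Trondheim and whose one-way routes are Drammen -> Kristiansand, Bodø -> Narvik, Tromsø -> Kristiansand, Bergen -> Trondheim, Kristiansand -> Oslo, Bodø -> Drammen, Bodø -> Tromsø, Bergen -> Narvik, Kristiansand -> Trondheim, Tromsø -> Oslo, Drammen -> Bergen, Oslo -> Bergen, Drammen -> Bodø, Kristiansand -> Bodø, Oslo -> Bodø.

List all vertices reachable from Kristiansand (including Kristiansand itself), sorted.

Start at Kristiansand.
Its neighbours: Bodø, Oslo, Trondheim.
Then their neighbours: Bergen, Drammen, Narvik, Tromsø.
Every vertex is now reached.

Bergen, Bodø, Drammen, Kristiansand, Narvik, Oslo, Tromsø, Trondheim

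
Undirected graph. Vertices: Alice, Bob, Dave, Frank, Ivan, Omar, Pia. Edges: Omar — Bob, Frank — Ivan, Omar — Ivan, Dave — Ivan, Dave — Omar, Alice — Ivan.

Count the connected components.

2

From Alice: component {Alice, Bob, Dave, Frank, Ivan, Omar}.
From Pia: component {Pia}.
That's 2 components.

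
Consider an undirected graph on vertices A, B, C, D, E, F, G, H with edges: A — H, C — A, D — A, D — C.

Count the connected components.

5

From A: component {A, C, D, H}.
From B: component {B}.
From E: component {E}.
From F: component {F}.
From G: component {G}.
That's 5 components.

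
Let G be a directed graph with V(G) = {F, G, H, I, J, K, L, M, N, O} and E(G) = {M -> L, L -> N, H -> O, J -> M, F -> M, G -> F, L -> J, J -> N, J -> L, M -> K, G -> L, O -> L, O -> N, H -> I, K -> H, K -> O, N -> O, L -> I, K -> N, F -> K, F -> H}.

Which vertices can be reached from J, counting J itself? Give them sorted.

H, I, J, K, L, M, N, O

Start at J.
Its neighbours: L, M, N.
Then their neighbours: I, K, O.
Then next layer: H.
Nothing further is reachable.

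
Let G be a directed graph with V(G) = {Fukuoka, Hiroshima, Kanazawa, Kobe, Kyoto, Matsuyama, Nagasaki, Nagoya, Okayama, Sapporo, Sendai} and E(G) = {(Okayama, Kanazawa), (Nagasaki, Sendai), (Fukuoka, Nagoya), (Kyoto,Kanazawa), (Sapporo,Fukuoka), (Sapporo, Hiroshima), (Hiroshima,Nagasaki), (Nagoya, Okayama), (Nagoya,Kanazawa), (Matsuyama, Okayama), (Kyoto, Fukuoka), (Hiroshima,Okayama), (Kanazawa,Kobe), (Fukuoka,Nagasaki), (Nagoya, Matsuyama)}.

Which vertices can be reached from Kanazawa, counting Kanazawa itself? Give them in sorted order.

Kanazawa, Kobe

Start at Kanazawa.
Its neighbours: Kobe.
Nothing further is reachable.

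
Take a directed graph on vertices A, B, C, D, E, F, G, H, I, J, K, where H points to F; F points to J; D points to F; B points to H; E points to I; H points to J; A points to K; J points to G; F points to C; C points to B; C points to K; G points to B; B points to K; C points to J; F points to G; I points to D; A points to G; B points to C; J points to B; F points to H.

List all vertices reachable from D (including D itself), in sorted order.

B, C, D, F, G, H, J, K

Start at D.
Its neighbours: F.
Then their neighbours: C, G, H, J.
Then next layer: B, K.
Nothing further is reachable.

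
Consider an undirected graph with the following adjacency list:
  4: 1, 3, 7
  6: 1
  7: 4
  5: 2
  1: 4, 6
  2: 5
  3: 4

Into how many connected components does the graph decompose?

From 1: component {1, 3, 4, 6, 7}.
From 2: component {2, 5}.
That's 2 components.

2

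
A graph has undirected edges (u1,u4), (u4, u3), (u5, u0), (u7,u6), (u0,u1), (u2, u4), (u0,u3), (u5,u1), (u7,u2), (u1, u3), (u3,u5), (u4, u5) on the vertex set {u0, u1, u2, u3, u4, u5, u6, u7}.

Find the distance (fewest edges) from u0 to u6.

Distance 0: u0.
Distance 1: u1, u3, u5.
Distance 2: u4.
Distance 3: u2.
Distance 4: u7.
Distance 5: u6 — contains u6.

5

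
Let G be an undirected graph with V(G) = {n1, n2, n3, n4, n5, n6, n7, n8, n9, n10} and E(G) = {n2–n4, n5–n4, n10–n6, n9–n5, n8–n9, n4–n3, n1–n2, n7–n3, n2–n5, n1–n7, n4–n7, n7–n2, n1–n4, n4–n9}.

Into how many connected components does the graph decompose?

2

From n1: component {n1, n2, n3, n4, n5, n7, n8, n9}.
From n6: component {n6, n10}.
That's 2 components.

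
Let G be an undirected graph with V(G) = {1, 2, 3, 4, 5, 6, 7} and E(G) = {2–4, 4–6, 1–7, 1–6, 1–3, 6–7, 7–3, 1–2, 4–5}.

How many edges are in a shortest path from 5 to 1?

3

Distance 0: 5.
Distance 1: 4.
Distance 2: 2, 6.
Distance 3: 1, 7 — contains 1.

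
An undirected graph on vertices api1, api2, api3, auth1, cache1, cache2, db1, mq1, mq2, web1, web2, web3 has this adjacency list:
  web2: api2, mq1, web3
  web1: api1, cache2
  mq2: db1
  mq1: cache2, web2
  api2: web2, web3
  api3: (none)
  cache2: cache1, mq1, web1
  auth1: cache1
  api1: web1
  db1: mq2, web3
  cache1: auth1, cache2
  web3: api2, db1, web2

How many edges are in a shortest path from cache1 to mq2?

Distance 0: cache1.
Distance 1: auth1, cache2.
Distance 2: mq1, web1.
Distance 3: api1, web2.
Distance 4: api2, web3.
Distance 5: db1.
Distance 6: mq2 — contains mq2.

6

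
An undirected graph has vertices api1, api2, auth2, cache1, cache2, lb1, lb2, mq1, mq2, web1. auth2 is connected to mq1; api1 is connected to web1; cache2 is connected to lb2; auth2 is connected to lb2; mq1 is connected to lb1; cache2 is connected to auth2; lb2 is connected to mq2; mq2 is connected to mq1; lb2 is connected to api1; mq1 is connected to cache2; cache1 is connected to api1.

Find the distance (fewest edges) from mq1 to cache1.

Distance 0: mq1.
Distance 1: auth2, cache2, lb1, mq2.
Distance 2: lb2.
Distance 3: api1.
Distance 4: cache1, web1 — contains cache1.

4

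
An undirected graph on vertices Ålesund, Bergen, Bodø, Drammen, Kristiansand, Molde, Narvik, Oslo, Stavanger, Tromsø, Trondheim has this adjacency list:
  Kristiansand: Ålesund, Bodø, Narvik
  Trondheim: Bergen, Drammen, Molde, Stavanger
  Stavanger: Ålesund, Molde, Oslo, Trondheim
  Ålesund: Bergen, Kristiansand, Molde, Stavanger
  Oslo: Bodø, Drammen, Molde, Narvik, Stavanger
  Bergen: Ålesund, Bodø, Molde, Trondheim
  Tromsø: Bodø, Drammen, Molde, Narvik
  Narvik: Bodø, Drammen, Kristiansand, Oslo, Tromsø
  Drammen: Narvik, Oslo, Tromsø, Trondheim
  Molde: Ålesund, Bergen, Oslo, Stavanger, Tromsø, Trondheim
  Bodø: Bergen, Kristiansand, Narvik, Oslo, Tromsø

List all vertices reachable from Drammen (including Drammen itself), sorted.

Ålesund, Bergen, Bodø, Drammen, Kristiansand, Molde, Narvik, Oslo, Stavanger, Tromsø, Trondheim

Start at Drammen.
Its neighbours: Narvik, Oslo, Tromsø, Trondheim.
Then their neighbours: Bergen, Bodø, Kristiansand, Molde, Stavanger.
Then next layer: Ålesund.
Every vertex is now reached.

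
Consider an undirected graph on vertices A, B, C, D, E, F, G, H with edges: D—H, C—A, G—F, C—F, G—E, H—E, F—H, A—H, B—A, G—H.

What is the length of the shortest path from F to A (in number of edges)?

2

Distance 0: F.
Distance 1: C, G, H.
Distance 2: A, D, E — contains A.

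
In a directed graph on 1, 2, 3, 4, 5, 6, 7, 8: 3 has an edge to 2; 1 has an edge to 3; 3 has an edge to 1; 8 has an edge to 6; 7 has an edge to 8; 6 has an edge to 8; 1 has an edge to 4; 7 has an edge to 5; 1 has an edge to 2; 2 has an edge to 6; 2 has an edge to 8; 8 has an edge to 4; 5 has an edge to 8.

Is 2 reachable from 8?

Explore from 8.
Distance 1: reach 4, 6.
The search from 8 is exhausted; no directed path reaches 2.

No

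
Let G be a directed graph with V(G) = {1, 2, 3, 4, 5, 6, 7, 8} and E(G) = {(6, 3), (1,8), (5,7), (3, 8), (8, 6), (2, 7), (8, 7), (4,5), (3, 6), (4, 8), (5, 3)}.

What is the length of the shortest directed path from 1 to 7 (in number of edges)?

Distance 0: 1.
Distance 1: 8.
Distance 2: 6, 7 — contains 7.

2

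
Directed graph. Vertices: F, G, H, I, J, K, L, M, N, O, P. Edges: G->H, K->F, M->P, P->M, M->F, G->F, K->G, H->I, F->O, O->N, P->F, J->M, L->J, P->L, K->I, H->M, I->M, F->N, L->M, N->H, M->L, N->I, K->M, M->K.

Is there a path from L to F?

Yes

Explore from L.
Distance 1: reach J, M.
Distance 2: reach F, K, P.
Found F.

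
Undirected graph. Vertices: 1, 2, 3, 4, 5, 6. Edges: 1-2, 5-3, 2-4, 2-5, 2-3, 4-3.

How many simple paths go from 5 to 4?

4

5–2–3–4
5–2–4
5–3–2–4
5–3–4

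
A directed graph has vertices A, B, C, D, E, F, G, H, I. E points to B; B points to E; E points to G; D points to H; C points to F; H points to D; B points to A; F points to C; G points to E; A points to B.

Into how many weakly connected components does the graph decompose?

4

From A: component {A, B, E, G}.
From C: component {C, F}.
From D: component {D, H}.
From I: component {I}.
That's 4 components.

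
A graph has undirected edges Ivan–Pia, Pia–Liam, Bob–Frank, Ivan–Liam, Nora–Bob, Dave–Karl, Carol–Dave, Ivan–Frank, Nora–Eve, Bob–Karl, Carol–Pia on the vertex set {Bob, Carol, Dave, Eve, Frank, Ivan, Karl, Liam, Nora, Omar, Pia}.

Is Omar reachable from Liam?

Explore from Liam.
Distance 1: reach Ivan, Pia.
Distance 2: reach Carol, Frank.
Distance 3: reach Bob, Dave.
Distance 4: reach Karl, Nora.
Distance 5: reach Eve.
The search is exhausted without reaching Omar; it lies in a different component.

No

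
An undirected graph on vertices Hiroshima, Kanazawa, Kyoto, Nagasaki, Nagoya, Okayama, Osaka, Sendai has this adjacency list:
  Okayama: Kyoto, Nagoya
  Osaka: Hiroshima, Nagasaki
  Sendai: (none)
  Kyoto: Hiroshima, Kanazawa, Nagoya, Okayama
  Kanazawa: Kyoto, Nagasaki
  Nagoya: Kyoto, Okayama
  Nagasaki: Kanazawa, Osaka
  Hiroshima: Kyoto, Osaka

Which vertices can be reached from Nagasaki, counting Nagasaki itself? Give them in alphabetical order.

Start at Nagasaki.
Its neighbours: Kanazawa, Osaka.
Then their neighbours: Hiroshima, Kyoto.
Then next layer: Nagoya, Okayama.
Nothing further is reachable.

Hiroshima, Kanazawa, Kyoto, Nagasaki, Nagoya, Okayama, Osaka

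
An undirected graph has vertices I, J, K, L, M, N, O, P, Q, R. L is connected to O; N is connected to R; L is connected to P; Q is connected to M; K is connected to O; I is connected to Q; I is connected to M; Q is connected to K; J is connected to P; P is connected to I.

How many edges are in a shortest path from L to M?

Distance 0: L.
Distance 1: O, P.
Distance 2: I, J, K.
Distance 3: M, Q — contains M.

3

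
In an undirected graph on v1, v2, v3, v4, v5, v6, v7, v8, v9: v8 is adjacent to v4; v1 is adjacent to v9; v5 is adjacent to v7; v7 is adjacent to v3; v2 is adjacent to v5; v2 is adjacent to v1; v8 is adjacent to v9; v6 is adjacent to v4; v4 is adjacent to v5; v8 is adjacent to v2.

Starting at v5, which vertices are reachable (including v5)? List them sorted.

v1, v2, v3, v4, v5, v6, v7, v8, v9

Start at v5.
Its neighbours: v2, v4, v7.
Then their neighbours: v1, v3, v6, v8.
Then next layer: v9.
Every vertex is now reached.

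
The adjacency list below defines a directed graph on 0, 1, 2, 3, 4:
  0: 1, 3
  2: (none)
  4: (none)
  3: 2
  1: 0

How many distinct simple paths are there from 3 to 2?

1

3→2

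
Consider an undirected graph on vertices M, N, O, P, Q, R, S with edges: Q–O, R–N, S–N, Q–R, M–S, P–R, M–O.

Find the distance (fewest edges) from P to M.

4

Distance 0: P.
Distance 1: R.
Distance 2: N, Q.
Distance 3: O, S.
Distance 4: M — contains M.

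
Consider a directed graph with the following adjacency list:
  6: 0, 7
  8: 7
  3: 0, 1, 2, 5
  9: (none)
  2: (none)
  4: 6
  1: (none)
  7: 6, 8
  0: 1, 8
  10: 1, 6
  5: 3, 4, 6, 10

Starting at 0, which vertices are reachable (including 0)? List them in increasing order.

0, 1, 6, 7, 8

Start at 0.
Its neighbours: 1, 8.
Then their neighbours: 7.
Then next layer: 6.
Nothing further is reachable.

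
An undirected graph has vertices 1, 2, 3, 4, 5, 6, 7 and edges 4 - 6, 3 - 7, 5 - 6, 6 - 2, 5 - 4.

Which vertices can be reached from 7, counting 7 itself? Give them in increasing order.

3, 7

Start at 7.
Its neighbours: 3.
Nothing further is reachable.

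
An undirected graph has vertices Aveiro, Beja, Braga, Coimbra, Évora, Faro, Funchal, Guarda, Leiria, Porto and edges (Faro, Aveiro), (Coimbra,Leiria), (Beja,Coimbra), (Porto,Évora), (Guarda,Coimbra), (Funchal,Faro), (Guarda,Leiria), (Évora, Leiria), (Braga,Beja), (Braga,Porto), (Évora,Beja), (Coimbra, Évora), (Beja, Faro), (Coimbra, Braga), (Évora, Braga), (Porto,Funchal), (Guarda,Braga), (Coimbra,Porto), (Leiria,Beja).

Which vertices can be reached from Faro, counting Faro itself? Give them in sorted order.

Start at Faro.
Its neighbours: Aveiro, Beja, Funchal.
Then their neighbours: Braga, Coimbra, Évora, Leiria, Porto.
Then next layer: Guarda.
Every vertex is now reached.

Aveiro, Beja, Braga, Coimbra, Évora, Faro, Funchal, Guarda, Leiria, Porto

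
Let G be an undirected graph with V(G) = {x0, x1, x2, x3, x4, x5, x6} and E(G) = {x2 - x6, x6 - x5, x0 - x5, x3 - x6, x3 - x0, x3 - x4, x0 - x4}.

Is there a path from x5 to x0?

Yes

Explore from x5.
Distance 1: reach x0, x6.
Found x0.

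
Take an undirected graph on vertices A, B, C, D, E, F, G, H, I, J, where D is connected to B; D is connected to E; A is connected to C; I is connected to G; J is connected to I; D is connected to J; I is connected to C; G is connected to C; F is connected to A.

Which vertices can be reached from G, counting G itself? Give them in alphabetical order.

Start at G.
Its neighbours: C, I.
Then their neighbours: A, J.
Then next layer: D, F.
Then next layer: B, E.
Nothing further is reachable.

A, B, C, D, E, F, G, I, J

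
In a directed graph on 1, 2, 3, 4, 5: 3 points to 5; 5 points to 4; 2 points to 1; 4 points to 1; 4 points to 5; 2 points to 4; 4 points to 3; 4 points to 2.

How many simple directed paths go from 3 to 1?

2

3→5→4→1
3→5→4→2→1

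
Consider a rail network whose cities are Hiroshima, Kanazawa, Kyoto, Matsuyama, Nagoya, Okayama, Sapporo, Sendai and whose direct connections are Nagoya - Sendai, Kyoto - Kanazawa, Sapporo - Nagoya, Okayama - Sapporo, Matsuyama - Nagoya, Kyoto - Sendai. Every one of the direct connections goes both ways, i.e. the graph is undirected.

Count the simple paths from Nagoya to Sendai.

1

Nagoya–Sendai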